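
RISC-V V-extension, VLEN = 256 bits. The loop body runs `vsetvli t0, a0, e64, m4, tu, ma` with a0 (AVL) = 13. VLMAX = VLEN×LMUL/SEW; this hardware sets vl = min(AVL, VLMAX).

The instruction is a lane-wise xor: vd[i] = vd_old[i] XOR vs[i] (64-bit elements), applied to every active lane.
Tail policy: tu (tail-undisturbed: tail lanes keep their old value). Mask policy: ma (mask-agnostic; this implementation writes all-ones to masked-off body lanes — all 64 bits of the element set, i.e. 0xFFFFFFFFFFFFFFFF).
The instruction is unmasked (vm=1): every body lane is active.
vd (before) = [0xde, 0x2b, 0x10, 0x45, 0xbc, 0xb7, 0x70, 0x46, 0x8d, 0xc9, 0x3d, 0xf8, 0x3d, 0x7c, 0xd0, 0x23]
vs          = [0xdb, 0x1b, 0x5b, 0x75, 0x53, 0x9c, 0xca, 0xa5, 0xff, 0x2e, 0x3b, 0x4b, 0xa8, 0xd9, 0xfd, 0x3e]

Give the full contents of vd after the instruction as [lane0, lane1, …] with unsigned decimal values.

vd = [5, 48, 75, 48, 239, 43, 186, 227, 114, 231, 6, 179, 149, 124, 208, 35]

VLMAX = (256 × 4) / 64 = 16 lanes
vl = min(AVL, VLMAX) = min(13, 16) = 13
lane  0: xor(0xde,0xdb) ⇒ 0x05
lane  1: xor(0x2b,0x1b) ⇒ 0x30
lane  2: xor(0x10,0x5b) ⇒ 0x4b
lane  3: xor(0x45,0x75) ⇒ 0x30
lane  4: xor(0xbc,0x53) ⇒ 0xef
lane  5: xor(0xb7,0x9c) ⇒ 0x2b
lane  6: xor(0x70,0xca) ⇒ 0xba
lane  7: xor(0x46,0xa5) ⇒ 0xe3
lane  8: xor(0x8d,0xff) ⇒ 0x72
lane  9: xor(0xc9,0x2e) ⇒ 0xe7
lane 10: xor(0x3d,0x3b) ⇒ 0x06
lane 11: xor(0xf8,0x4b) ⇒ 0xb3
lane 12: xor(0x3d,0xa8) ⇒ 0x95
lane 13: tail/keep ⇒ 0x7c
lane 14: tail/keep ⇒ 0xd0
lane 15: tail/keep ⇒ 0x23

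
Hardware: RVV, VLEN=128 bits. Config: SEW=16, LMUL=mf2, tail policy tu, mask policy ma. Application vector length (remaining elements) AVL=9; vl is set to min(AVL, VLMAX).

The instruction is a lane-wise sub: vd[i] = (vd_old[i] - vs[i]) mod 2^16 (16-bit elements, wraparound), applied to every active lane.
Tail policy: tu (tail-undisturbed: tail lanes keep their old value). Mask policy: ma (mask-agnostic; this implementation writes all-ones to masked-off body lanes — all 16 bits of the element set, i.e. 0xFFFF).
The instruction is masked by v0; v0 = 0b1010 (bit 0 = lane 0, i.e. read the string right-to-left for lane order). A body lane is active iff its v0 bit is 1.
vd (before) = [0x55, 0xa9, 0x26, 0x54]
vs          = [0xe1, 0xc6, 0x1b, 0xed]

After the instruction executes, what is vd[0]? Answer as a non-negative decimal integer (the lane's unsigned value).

VLMAX = VLEN×LMUL/SEW = 128×1/2/16 = 4
AVL=9 > VLMAX=4, so vl = 4
lane  0: mask-off/ones ⇒ 0xffff
lane  1: sub(0xa9,0xc6) ⇒ 0xffe3
lane  2: mask-off/ones ⇒ 0xffff
lane  3: sub(0x54,0xed) ⇒ 0xff67

vd[0] = 65535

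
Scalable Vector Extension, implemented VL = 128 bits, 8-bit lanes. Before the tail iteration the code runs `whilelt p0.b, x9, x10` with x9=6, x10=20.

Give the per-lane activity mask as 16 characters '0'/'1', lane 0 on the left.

predicate = 1111111111111100

register lanes = 128/8 = 16
active while 6+j < 20, i.e. j ∈ [0,14) capped at 16 ⇒ 14
bits (lane 0 leftmost): 1111111111111100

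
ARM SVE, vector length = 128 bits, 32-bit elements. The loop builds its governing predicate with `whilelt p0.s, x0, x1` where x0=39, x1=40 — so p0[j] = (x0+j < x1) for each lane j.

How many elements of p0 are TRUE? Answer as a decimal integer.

lane count: 128 div 32 = 4
whilelt: lane j active iff 39+j < 40 → j < 1 → 1 active

vl = 1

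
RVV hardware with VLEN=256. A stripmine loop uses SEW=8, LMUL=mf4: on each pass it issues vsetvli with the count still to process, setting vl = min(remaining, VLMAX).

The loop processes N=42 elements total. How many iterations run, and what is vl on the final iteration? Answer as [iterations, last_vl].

[iterations, last_vl] = [6, 2]

VLMAX = VLEN×LMUL/SEW = 256×1/4/8 = 8
42 elements at 8/iter → 6 passes, remainder 2 on the last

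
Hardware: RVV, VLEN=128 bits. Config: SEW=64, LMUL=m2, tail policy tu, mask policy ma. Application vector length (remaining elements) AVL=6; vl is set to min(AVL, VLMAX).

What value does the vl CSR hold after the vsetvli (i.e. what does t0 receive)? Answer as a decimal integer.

vl = 4

VLMAX = VLEN×LMUL/SEW = 128×2/64 = 4
AVL=6 > VLMAX=4, so vl = 4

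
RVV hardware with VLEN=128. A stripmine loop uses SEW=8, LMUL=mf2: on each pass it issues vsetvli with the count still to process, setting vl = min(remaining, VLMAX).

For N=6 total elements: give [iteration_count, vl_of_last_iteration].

[iterations, last_vl] = [1, 6]

VLMAX = (128 × 1/2) / 8 = 8 lanes
6 elements at 8/iter → 1 passes, remainder 6 on the last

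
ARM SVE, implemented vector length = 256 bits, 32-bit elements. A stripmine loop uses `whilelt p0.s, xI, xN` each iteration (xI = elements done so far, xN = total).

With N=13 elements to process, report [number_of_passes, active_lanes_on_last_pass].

register lanes = 256/32 = 8
iterations = ceil(13/8) = 2; final-pass vl = 5

[iterations, last_vl] = [2, 5]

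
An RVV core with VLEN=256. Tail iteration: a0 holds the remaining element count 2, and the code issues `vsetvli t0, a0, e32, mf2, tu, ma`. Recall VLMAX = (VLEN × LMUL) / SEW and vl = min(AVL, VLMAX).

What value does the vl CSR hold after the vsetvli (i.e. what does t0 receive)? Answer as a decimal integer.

vl = 2

VLMAX = VLEN×LMUL/SEW = 256×1/2/32 = 4
vl = min(AVL, VLMAX) = min(2, 4) = 2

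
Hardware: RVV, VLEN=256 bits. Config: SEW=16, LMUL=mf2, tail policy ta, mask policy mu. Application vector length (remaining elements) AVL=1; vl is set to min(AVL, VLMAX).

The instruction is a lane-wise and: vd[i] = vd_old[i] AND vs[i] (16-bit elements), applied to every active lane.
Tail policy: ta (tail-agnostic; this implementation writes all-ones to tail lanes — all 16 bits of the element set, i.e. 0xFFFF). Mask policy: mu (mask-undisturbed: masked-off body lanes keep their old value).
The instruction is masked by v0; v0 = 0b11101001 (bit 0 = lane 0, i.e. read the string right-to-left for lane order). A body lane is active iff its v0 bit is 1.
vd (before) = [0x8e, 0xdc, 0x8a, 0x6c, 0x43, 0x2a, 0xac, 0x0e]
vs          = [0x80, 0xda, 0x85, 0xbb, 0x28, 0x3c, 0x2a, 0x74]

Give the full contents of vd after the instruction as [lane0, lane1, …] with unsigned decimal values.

lanes per group: 256·1/2/16 = 8
vl ← min(1, 8) = 1
vd[0] and(0x8e,0x80) -> 0x80
vd[1] tail/ones -> 0xffff
vd[2] tail/ones -> 0xffff
vd[3] tail/ones -> 0xffff
vd[4] tail/ones -> 0xffff
vd[5] tail/ones -> 0xffff
vd[6] tail/ones -> 0xffff
vd[7] tail/ones -> 0xffff

vd = [128, 65535, 65535, 65535, 65535, 65535, 65535, 65535]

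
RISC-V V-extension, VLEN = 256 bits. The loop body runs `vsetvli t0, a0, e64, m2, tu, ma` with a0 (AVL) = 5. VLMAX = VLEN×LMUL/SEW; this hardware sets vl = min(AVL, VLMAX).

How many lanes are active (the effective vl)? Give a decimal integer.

vl = 5

lanes per group: 256·2/64 = 8
vl ← min(5, 8) = 5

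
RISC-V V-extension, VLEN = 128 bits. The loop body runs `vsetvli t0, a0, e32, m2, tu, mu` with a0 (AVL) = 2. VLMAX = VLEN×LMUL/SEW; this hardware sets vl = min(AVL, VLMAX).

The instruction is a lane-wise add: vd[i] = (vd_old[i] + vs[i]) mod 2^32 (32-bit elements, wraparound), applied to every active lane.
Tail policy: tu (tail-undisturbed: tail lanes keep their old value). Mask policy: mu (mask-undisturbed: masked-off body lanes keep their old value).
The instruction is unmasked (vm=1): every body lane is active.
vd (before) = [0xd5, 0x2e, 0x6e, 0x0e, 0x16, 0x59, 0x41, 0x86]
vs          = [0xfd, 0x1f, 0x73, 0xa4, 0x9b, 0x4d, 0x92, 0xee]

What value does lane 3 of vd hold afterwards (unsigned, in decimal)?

vd[3] = 14

lanes per group: 128·2/32 = 8
AVL=2 ≤ VLMAX=8, so vl = 2
vd[0] add(0xd5,0xfd) -> 0x1d2
vd[1] add(0x2e,0x1f) -> 0x4d
vd[2] tail/keep -> 0x6e
vd[3] tail/keep -> 0x0e
vd[4] tail/keep -> 0x16
vd[5] tail/keep -> 0x59
vd[6] tail/keep -> 0x41
vd[7] tail/keep -> 0x86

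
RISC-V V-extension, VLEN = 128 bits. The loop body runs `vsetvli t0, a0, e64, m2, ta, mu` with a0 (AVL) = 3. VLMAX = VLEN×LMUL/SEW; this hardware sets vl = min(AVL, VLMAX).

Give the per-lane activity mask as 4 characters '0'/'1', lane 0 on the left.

predicate = 1110

VLMAX = VLEN×LMUL/SEW = 128×2/64 = 4
AVL=3 ≤ VLMAX=4, so vl = 3
bits (lane 0 leftmost): 1110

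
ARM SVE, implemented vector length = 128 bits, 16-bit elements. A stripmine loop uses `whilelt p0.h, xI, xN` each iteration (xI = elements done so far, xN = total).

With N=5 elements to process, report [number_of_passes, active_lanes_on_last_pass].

[iterations, last_vl] = [1, 5]

register lanes = 128/16 = 8
iterations = ceil(5/8) = 1; final-pass vl = 5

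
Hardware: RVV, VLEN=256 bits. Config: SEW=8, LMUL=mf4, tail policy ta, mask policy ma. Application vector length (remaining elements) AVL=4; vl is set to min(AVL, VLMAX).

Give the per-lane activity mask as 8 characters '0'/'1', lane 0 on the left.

VLMAX = (256 × 1/4) / 8 = 8 lanes
AVL=4 ≤ VLMAX=8, so vl = 4
bits (lane 0 leftmost): 11110000

predicate = 11110000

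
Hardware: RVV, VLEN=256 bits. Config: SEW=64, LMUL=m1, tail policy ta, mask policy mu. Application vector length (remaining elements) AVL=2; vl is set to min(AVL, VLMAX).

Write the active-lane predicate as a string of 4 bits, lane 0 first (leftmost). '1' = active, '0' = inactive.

predicate = 1100

VLMAX = (256 × 1) / 64 = 4 lanes
AVL=2 ≤ VLMAX=4, so vl = 2
bits (lane 0 leftmost): 1100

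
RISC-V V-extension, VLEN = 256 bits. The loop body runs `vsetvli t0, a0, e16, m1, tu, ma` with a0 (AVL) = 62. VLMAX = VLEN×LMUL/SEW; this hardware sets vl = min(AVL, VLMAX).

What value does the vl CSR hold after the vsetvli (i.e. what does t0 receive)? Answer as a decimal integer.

VLMAX = VLEN×LMUL/SEW = 256×1/16 = 16
vl ← min(62, 16) = 16

vl = 16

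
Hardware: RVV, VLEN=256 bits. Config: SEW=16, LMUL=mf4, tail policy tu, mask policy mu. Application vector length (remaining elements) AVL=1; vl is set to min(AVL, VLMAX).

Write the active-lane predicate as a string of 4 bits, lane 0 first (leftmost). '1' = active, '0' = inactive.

lanes per group: 256·1/4/16 = 4
vl = min(AVL, VLMAX) = min(1, 4) = 1
bits (lane 0 leftmost): 1000

predicate = 1000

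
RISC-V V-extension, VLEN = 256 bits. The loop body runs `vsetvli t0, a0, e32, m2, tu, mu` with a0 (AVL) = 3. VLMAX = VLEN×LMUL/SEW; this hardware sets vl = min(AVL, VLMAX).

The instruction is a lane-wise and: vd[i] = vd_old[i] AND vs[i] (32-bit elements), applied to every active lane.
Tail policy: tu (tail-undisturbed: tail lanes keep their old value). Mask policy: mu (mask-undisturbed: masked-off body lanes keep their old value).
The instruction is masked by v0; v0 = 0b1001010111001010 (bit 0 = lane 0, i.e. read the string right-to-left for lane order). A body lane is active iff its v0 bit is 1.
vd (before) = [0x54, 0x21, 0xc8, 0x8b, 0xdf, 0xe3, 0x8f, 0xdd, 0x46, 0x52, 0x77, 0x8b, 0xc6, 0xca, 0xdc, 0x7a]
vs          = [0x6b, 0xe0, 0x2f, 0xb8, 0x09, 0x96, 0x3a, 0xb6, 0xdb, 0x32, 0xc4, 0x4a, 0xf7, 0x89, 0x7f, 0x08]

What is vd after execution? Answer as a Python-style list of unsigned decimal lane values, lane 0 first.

vd = [84, 32, 200, 139, 223, 227, 143, 221, 70, 82, 119, 139, 198, 202, 220, 122]

lanes per group: 256·2/32 = 16
vl = min(AVL, VLMAX) = min(3, 16) = 3
  i=0: mask-off/keep → 84
  i=1: and(0x21,0xe0) → 32
  i=2: mask-off/keep → 200
  i=3: tail/keep → 139
  i=4: tail/keep → 223
  i=5: tail/keep → 227
  i=6: tail/keep → 143
  i=7: tail/keep → 221
  i=8: tail/keep → 70
  i=9: tail/keep → 82
  i=10: tail/keep → 119
  i=11: tail/keep → 139
  i=12: tail/keep → 198
  i=13: tail/keep → 202
  i=14: tail/keep → 220
  i=15: tail/keep → 122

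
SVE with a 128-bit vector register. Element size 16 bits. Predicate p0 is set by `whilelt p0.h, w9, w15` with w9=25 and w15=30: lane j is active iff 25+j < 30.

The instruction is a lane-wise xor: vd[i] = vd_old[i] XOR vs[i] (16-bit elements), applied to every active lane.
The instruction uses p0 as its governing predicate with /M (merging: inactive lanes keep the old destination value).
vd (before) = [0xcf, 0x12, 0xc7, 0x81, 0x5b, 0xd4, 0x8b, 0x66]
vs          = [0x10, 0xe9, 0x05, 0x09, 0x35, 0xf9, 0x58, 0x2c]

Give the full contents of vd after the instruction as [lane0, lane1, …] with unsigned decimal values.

vd = [223, 251, 194, 136, 110, 212, 139, 102]

lane count: 128 div 16 = 8
p0[j] = (25+j < 30); true for j=0..4 → 5 lanes set
[0] xor(0xcf,0x10) = 0xdf
[1] xor(0x12,0xe9) = 0xfb
[2] xor(0xc7,0x05) = 0xc2
[3] xor(0x81,0x09) = 0x88
[4] xor(0x5b,0x35) = 0x6e
[5] tail/keep = 0xd4
[6] tail/keep = 0x8b
[7] tail/keep = 0x66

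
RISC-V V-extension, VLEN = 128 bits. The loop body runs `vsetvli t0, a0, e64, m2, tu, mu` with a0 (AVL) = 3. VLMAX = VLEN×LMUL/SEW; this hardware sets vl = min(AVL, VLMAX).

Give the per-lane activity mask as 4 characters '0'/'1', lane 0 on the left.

predicate = 1110

VLMAX = VLEN×LMUL/SEW = 128×2/64 = 4
AVL=3 ≤ VLMAX=4, so vl = 3
bits (lane 0 leftmost): 1110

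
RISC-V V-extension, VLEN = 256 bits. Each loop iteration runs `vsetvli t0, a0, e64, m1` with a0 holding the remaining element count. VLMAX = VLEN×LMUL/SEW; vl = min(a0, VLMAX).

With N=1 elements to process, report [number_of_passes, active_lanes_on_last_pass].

VLMAX = (256 × 1) / 64 = 4 lanes
iterations = ceil(1/4) = 1; final-pass vl = 1

[iterations, last_vl] = [1, 1]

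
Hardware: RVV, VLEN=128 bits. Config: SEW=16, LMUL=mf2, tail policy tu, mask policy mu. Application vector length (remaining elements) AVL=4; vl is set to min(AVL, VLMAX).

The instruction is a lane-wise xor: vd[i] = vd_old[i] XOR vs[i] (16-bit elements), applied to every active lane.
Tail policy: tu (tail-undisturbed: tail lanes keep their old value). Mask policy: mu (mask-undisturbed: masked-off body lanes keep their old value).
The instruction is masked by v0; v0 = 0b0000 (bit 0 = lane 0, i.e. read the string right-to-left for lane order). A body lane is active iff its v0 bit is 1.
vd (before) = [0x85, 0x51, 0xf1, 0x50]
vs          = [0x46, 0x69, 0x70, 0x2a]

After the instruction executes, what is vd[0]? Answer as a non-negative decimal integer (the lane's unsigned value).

VLMAX = VLEN×LMUL/SEW = 128×1/2/16 = 4
vl = min(AVL, VLMAX) = min(4, 4) = 4
vd[0] mask-off/keep -> 0x85
vd[1] mask-off/keep -> 0x51
vd[2] mask-off/keep -> 0xf1
vd[3] mask-off/keep -> 0x50

vd[0] = 133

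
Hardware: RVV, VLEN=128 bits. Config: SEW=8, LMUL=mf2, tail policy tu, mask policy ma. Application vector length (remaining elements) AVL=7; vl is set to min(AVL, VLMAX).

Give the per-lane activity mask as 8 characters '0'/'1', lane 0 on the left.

predicate = 11111110

VLMAX = VLEN×LMUL/SEW = 128×1/2/8 = 8
vl = min(AVL, VLMAX) = min(7, 8) = 7
bits (lane 0 leftmost): 11111110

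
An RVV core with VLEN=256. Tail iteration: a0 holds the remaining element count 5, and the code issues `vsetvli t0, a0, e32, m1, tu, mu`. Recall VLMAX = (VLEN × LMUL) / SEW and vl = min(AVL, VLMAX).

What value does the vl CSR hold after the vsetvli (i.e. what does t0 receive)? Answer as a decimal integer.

vl = 5

VLMAX = (256 × 1) / 32 = 8 lanes
vl ← min(5, 8) = 5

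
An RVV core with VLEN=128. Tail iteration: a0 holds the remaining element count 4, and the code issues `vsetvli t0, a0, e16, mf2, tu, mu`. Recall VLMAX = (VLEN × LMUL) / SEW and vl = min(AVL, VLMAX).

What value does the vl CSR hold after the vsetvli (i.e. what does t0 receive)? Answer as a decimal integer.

VLMAX = VLEN×LMUL/SEW = 128×1/2/16 = 4
vl ← min(4, 4) = 4

vl = 4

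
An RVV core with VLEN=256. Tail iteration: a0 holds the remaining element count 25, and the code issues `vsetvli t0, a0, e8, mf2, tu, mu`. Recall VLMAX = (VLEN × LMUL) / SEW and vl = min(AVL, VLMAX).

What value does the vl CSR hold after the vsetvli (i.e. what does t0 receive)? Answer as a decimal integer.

vl = 16

VLMAX = (256 × 1/2) / 8 = 16 lanes
vl = min(AVL, VLMAX) = min(25, 16) = 16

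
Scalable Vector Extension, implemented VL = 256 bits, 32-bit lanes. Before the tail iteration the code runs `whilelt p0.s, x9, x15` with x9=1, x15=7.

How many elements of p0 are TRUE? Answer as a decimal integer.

256-bit reg / 32-bit elem → 8 lanes
p0[j] = (1+j < 7); true for j=0..5 → 6 lanes set

vl = 6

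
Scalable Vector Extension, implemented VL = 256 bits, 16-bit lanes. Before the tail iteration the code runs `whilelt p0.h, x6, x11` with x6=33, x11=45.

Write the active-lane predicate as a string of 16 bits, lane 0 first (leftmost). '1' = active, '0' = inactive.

lane count: 256 div 16 = 16
whilelt: lane j active iff 33+j < 45 → j < 12 → 12 active
bits (lane 0 leftmost): 1111111111110000

predicate = 1111111111110000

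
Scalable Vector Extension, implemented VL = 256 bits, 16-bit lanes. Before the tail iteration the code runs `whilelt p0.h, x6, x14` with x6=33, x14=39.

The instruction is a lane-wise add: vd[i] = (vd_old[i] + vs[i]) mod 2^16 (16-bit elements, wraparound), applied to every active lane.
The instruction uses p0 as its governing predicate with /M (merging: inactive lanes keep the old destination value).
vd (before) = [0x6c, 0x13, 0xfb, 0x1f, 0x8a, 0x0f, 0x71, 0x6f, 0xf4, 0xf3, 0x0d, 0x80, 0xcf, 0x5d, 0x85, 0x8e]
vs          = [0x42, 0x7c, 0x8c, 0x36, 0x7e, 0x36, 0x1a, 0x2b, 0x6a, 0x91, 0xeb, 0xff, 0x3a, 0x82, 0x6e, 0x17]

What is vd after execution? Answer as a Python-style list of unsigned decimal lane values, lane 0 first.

vd = [174, 143, 391, 85, 264, 69, 113, 111, 244, 243, 13, 128, 207, 93, 133, 142]

lane count: 256 div 16 = 16
p0[j] = (33+j < 39); true for j=0..5 → 6 lanes set
  i=0: add(0x6c,0x42) → 174
  i=1: add(0x13,0x7c) → 143
  i=2: add(0xfb,0x8c) → 391
  i=3: add(0x1f,0x36) → 85
  i=4: add(0x8a,0x7e) → 264
  i=5: add(0x0f,0x36) → 69
  i=6: tail/keep → 113
  i=7: tail/keep → 111
  i=8: tail/keep → 244
  i=9: tail/keep → 243
  i=10: tail/keep → 13
  i=11: tail/keep → 128
  i=12: tail/keep → 207
  i=13: tail/keep → 93
  i=14: tail/keep → 133
  i=15: tail/keep → 142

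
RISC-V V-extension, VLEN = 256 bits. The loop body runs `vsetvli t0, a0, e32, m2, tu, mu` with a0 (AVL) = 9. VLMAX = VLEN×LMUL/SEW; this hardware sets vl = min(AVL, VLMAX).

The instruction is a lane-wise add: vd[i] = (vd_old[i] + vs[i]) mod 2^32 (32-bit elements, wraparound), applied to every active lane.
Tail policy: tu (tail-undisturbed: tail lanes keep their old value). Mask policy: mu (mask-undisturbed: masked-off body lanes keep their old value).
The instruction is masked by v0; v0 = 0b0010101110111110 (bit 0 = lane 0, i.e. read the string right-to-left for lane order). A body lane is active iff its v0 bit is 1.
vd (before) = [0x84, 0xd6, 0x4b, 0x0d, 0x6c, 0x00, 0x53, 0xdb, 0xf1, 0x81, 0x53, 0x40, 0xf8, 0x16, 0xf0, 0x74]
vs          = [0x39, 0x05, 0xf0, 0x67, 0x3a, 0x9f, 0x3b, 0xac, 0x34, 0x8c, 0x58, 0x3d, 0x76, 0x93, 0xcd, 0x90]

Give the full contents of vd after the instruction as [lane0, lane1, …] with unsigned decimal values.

vd = [132, 219, 315, 116, 166, 159, 83, 391, 293, 129, 83, 64, 248, 22, 240, 116]

VLMAX = VLEN×LMUL/SEW = 256×2/32 = 16
vl = min(AVL, VLMAX) = min(9, 16) = 9
vd[0] mask-off/keep -> 0x84
vd[1] add(0xd6,0x05) -> 0xdb
vd[2] add(0x4b,0xf0) -> 0x13b
vd[3] add(0x0d,0x67) -> 0x74
vd[4] add(0x6c,0x3a) -> 0xa6
vd[5] add(0x00,0x9f) -> 0x9f
vd[6] mask-off/keep -> 0x53
vd[7] add(0xdb,0xac) -> 0x187
vd[8] add(0xf1,0x34) -> 0x125
vd[9] tail/keep -> 0x81
vd[10] tail/keep -> 0x53
vd[11] tail/keep -> 0x40
vd[12] tail/keep -> 0xf8
vd[13] tail/keep -> 0x16
vd[14] tail/keep -> 0xf0
vd[15] tail/keep -> 0x74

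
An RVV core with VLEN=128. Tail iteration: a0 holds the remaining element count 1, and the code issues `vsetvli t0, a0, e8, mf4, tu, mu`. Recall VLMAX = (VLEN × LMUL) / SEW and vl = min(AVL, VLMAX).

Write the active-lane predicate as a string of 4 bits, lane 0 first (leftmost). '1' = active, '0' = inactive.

predicate = 1000

VLMAX = (128 × 1/4) / 8 = 4 lanes
vl = min(AVL, VLMAX) = min(1, 4) = 1
bits (lane 0 leftmost): 1000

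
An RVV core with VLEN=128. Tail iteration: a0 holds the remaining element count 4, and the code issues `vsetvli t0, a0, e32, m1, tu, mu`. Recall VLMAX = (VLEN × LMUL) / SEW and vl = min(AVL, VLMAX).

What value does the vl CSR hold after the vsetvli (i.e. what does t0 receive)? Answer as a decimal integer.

vl = 4

VLMAX = VLEN×LMUL/SEW = 128×1/32 = 4
vl = min(AVL, VLMAX) = min(4, 4) = 4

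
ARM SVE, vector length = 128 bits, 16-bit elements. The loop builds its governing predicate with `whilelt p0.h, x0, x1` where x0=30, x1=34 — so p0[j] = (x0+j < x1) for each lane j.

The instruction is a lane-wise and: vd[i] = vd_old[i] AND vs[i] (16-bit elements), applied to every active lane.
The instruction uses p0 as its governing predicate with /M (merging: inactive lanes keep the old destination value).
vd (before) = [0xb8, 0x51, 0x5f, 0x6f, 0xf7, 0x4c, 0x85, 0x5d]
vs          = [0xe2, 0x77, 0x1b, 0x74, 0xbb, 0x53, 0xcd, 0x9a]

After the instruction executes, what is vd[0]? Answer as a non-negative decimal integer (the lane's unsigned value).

128-bit reg / 16-bit elem → 8 lanes
whilelt: lane j active iff 30+j < 34 → j < 4 → 4 active
[0] and(0xb8,0xe2) = 0xa0
[1] and(0x51,0x77) = 0x51
[2] and(0x5f,0x1b) = 0x1b
[3] and(0x6f,0x74) = 0x64
[4] tail/keep = 0xf7
[5] tail/keep = 0x4c
[6] tail/keep = 0x85
[7] tail/keep = 0x5d

vd[0] = 160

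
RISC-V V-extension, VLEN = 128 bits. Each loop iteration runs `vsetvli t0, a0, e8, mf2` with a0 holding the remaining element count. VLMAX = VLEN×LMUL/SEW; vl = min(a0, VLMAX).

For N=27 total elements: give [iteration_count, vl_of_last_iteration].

[iterations, last_vl] = [4, 3]

VLMAX = (128 × 1/2) / 8 = 8 lanes
N=27: ⌈27/8⌉ = 4 iters; last vl = 27 − 3×8 = 3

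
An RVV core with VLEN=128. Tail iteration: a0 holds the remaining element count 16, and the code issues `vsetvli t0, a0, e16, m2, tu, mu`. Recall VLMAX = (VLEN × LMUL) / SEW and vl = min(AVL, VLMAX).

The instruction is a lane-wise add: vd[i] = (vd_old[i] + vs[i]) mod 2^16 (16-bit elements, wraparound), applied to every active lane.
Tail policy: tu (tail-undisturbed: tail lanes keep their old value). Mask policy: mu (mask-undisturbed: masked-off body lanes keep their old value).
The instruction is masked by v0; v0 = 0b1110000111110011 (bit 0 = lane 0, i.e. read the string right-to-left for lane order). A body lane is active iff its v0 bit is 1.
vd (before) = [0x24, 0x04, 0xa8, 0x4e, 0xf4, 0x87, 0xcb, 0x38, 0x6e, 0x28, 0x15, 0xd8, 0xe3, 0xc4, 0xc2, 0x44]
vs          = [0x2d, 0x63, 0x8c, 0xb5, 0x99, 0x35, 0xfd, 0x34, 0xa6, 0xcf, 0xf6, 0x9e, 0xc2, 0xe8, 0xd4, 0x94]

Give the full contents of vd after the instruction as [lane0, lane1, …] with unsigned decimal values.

VLMAX = VLEN×LMUL/SEW = 128×2/16 = 16
vl ← min(16, 16) = 16
vd[0] add(0x24,0x2d) -> 0x51
vd[1] add(0x04,0x63) -> 0x67
vd[2] mask-off/keep -> 0xa8
vd[3] mask-off/keep -> 0x4e
vd[4] add(0xf4,0x99) -> 0x18d
vd[5] add(0x87,0x35) -> 0xbc
vd[6] add(0xcb,0xfd) -> 0x1c8
vd[7] add(0x38,0x34) -> 0x6c
vd[8] add(0x6e,0xa6) -> 0x114
vd[9] mask-off/keep -> 0x28
vd[10] mask-off/keep -> 0x15
vd[11] mask-off/keep -> 0xd8
vd[12] mask-off/keep -> 0xe3
vd[13] add(0xc4,0xe8) -> 0x1ac
vd[14] add(0xc2,0xd4) -> 0x196
vd[15] add(0x44,0x94) -> 0xd8

vd = [81, 103, 168, 78, 397, 188, 456, 108, 276, 40, 21, 216, 227, 428, 406, 216]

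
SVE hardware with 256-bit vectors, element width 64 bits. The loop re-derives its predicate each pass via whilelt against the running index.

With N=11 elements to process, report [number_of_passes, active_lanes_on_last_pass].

[iterations, last_vl] = [3, 3]

lane count: 256 div 64 = 4
N=11: ⌈11/4⌉ = 3 iters; last vl = 11 − 2×4 = 3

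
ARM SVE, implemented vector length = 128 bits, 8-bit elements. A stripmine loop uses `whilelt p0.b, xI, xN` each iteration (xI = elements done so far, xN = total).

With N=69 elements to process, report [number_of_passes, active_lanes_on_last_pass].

[iterations, last_vl] = [5, 5]

register lanes = 128/8 = 16
iterations = ceil(69/16) = 5; final-pass vl = 5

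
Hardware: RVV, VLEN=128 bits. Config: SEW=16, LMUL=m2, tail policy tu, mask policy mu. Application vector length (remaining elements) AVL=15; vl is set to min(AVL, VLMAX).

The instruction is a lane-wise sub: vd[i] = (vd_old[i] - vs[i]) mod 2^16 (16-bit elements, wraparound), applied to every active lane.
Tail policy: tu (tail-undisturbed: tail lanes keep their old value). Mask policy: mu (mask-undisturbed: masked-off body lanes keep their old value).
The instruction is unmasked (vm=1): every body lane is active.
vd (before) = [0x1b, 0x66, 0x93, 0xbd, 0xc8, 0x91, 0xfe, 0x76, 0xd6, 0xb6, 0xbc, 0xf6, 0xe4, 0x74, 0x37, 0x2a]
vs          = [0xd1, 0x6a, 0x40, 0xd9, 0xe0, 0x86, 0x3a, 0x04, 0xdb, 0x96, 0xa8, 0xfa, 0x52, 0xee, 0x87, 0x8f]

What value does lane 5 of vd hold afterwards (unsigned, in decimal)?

VLMAX = (128 × 2) / 16 = 16 lanes
vl = min(AVL, VLMAX) = min(15, 16) = 15
[0] sub(0x1b,0xd1) = 0xff4a
[1] sub(0x66,0x6a) = 0xfffc
[2] sub(0x93,0x40) = 0x53
[3] sub(0xbd,0xd9) = 0xffe4
[4] sub(0xc8,0xe0) = 0xffe8
[5] sub(0x91,0x86) = 0x0b
[6] sub(0xfe,0x3a) = 0xc4
[7] sub(0x76,0x04) = 0x72
[8] sub(0xd6,0xdb) = 0xfffb
[9] sub(0xb6,0x96) = 0x20
[10] sub(0xbc,0xa8) = 0x14
[11] sub(0xf6,0xfa) = 0xfffc
[12] sub(0xe4,0x52) = 0x92
[13] sub(0x74,0xee) = 0xff86
[14] sub(0x37,0x87) = 0xffb0
[15] tail/keep = 0x2a

vd[5] = 11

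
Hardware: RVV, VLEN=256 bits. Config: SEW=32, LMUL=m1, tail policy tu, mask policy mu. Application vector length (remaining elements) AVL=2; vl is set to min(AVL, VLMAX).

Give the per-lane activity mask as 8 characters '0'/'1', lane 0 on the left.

predicate = 11000000

VLMAX = VLEN×LMUL/SEW = 256×1/32 = 8
vl ← min(2, 8) = 2
bits (lane 0 leftmost): 11000000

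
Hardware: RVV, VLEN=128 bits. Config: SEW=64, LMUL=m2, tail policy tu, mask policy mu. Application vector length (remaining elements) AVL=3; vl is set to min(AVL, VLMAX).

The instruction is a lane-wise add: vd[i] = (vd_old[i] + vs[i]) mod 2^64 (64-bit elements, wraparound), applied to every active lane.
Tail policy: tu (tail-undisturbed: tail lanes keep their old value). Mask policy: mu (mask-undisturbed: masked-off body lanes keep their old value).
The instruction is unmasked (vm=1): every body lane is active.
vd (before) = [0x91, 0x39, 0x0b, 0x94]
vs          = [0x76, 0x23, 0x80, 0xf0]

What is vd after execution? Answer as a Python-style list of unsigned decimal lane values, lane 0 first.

VLMAX = VLEN×LMUL/SEW = 128×2/64 = 4
vl ← min(3, 4) = 3
[0] add(0x91,0x76) = 0x107
[1] add(0x39,0x23) = 0x5c
[2] add(0x0b,0x80) = 0x8b
[3] tail/keep = 0x94

vd = [263, 92, 139, 148]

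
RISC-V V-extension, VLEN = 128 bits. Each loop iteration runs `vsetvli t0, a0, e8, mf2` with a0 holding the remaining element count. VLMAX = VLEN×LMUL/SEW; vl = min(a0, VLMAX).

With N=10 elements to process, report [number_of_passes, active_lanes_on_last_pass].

VLMAX = (128 × 1/2) / 8 = 8 lanes
iterations = ceil(10/8) = 2; final-pass vl = 2

[iterations, last_vl] = [2, 2]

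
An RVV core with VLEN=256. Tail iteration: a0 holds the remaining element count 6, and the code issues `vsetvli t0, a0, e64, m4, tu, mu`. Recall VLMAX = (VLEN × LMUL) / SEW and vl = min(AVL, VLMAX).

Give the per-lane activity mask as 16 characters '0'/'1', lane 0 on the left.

predicate = 1111110000000000

VLMAX = VLEN×LMUL/SEW = 256×4/64 = 16
AVL=6 ≤ VLMAX=16, so vl = 6
bits (lane 0 leftmost): 1111110000000000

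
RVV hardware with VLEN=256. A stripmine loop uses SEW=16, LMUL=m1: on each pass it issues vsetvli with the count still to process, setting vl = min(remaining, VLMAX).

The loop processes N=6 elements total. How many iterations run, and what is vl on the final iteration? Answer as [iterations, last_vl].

[iterations, last_vl] = [1, 6]

VLMAX = VLEN×LMUL/SEW = 256×1/16 = 16
6 elements at 16/iter → 1 passes, remainder 6 on the last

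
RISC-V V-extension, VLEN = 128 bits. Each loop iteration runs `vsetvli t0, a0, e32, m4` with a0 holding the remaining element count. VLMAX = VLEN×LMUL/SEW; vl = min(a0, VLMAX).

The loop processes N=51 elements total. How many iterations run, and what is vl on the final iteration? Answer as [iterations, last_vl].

[iterations, last_vl] = [4, 3]

VLMAX = VLEN×LMUL/SEW = 128×4/32 = 16
iterations = ceil(51/16) = 4; final-pass vl = 3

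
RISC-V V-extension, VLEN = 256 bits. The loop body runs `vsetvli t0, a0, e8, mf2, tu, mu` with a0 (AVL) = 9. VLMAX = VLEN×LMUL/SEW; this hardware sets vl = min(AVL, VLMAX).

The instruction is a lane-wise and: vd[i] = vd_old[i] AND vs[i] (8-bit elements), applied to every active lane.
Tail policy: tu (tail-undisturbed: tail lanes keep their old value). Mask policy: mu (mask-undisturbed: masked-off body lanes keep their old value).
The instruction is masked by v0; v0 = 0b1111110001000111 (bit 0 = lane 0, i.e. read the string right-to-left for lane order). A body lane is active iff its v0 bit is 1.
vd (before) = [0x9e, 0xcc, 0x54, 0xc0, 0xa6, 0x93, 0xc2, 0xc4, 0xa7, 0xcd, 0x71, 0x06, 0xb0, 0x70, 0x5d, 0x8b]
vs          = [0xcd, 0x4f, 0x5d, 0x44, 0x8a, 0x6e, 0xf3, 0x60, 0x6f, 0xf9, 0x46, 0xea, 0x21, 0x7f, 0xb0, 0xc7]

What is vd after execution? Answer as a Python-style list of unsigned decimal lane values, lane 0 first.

VLMAX = VLEN×LMUL/SEW = 256×1/2/8 = 16
vl = min(AVL, VLMAX) = min(9, 16) = 9
[0] and(0x9e,0xcd) = 0x8c
[1] and(0xcc,0x4f) = 0x4c
[2] and(0x54,0x5d) = 0x54
[3] mask-off/keep = 0xc0
[4] mask-off/keep = 0xa6
[5] mask-off/keep = 0x93
[6] and(0xc2,0xf3) = 0xc2
[7] mask-off/keep = 0xc4
[8] mask-off/keep = 0xa7
[9] tail/keep = 0xcd
[10] tail/keep = 0x71
[11] tail/keep = 0x06
[12] tail/keep = 0xb0
[13] tail/keep = 0x70
[14] tail/keep = 0x5d
[15] tail/keep = 0x8b

vd = [140, 76, 84, 192, 166, 147, 194, 196, 167, 205, 113, 6, 176, 112, 93, 139]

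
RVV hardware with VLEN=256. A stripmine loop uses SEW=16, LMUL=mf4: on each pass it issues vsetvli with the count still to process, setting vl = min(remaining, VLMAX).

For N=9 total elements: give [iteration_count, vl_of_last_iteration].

lanes per group: 256·1/4/16 = 4
N=9: ⌈9/4⌉ = 3 iters; last vl = 9 − 2×4 = 1

[iterations, last_vl] = [3, 1]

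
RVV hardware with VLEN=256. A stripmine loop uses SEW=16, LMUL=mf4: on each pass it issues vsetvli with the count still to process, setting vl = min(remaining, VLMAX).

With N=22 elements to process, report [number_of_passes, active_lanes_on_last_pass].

VLMAX = VLEN×LMUL/SEW = 256×1/4/16 = 4
N=22: ⌈22/4⌉ = 6 iters; last vl = 22 − 5×4 = 2

[iterations, last_vl] = [6, 2]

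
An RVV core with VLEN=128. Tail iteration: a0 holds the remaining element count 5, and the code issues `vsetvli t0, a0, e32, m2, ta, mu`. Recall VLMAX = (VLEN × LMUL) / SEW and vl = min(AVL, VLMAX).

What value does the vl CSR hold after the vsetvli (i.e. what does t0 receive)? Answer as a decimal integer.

vl = 5

VLMAX = VLEN×LMUL/SEW = 128×2/32 = 8
vl = min(AVL, VLMAX) = min(5, 8) = 5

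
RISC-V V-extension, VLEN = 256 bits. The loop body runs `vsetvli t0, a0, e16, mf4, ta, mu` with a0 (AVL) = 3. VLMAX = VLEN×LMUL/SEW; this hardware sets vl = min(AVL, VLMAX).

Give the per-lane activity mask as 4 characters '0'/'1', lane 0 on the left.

predicate = 1110

VLMAX = VLEN×LMUL/SEW = 256×1/4/16 = 4
vl = min(AVL, VLMAX) = min(3, 4) = 3
bits (lane 0 leftmost): 1110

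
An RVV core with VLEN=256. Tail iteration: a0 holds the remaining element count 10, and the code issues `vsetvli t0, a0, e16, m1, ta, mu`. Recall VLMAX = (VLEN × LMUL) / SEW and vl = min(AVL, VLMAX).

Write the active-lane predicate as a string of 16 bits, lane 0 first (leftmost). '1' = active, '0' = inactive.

lanes per group: 256·1/16 = 16
AVL=10 ≤ VLMAX=16, so vl = 10
bits (lane 0 leftmost): 1111111111000000

predicate = 1111111111000000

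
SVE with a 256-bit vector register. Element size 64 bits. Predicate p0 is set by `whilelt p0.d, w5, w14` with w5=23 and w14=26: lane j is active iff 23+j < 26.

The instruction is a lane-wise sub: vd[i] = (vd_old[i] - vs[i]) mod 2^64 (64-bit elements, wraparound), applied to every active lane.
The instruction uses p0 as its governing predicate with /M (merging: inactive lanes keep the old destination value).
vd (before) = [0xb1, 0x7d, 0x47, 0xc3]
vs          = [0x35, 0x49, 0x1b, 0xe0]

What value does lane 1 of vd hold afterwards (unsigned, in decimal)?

register lanes = 256/64 = 4
whilelt: lane j active iff 23+j < 26 → j < 3 → 3 active
lane  0: sub(0xb1,0x35) ⇒ 0x7c
lane  1: sub(0x7d,0x49) ⇒ 0x34
lane  2: sub(0x47,0x1b) ⇒ 0x2c
lane  3: tail/keep ⇒ 0xc3

vd[1] = 52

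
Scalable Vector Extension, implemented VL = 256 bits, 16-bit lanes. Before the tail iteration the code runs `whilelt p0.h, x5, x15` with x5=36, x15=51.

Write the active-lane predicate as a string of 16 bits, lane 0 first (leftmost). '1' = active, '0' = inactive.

256-bit reg / 16-bit elem → 16 lanes
whilelt: lane j active iff 36+j < 51 → j < 15 → 15 active
bits (lane 0 leftmost): 1111111111111110

predicate = 1111111111111110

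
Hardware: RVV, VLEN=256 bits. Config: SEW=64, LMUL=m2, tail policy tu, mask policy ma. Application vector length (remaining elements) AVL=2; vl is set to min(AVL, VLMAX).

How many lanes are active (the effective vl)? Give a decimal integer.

VLMAX = (256 × 2) / 64 = 8 lanes
AVL=2 ≤ VLMAX=8, so vl = 2

vl = 2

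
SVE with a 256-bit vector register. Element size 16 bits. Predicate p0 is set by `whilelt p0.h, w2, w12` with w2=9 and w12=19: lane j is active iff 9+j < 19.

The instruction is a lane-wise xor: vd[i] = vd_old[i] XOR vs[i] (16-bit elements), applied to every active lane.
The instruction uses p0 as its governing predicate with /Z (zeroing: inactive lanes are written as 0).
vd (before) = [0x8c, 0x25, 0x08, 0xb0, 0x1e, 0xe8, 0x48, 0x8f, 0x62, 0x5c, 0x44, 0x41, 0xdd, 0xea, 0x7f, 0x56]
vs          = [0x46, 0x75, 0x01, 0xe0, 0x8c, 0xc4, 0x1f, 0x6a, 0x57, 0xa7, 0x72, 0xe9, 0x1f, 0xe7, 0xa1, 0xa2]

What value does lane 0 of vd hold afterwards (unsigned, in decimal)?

vd[0] = 202

lane count: 256 div 16 = 16
active while 9+j < 19, i.e. j ∈ [0,10) capped at 16 ⇒ 10
lane  0: xor(0x8c,0x46) ⇒ 0xca
lane  1: xor(0x25,0x75) ⇒ 0x50
lane  2: xor(0x08,0x01) ⇒ 0x09
lane  3: xor(0xb0,0xe0) ⇒ 0x50
lane  4: xor(0x1e,0x8c) ⇒ 0x92
lane  5: xor(0xe8,0xc4) ⇒ 0x2c
lane  6: xor(0x48,0x1f) ⇒ 0x57
lane  7: xor(0x8f,0x6a) ⇒ 0xe5
lane  8: xor(0x62,0x57) ⇒ 0x35
lane  9: xor(0x5c,0xa7) ⇒ 0xfb
lane 10: tail/zero ⇒ 0x00
lane 11: tail/zero ⇒ 0x00
lane 12: tail/zero ⇒ 0x00
lane 13: tail/zero ⇒ 0x00
lane 14: tail/zero ⇒ 0x00
lane 15: tail/zero ⇒ 0x00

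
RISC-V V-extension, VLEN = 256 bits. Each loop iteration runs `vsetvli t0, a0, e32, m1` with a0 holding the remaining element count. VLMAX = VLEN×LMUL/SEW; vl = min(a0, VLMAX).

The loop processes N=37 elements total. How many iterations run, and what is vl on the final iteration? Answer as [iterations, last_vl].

VLMAX = VLEN×LMUL/SEW = 256×1/32 = 8
iterations = ceil(37/8) = 5; final-pass vl = 5

[iterations, last_vl] = [5, 5]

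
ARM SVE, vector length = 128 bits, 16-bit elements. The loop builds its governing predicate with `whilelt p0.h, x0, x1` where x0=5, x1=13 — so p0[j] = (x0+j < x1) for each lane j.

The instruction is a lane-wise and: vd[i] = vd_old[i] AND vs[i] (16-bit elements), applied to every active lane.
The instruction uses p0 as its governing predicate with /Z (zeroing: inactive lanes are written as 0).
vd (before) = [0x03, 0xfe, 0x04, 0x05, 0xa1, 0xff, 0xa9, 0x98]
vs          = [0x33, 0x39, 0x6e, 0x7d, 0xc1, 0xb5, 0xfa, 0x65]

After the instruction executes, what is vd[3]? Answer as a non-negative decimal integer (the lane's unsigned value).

lane count: 128 div 16 = 8
p0[j] = (5+j < 13); true for j=0..7 → 8 lanes set
[0] and(0x03,0x33) = 0x03
[1] and(0xfe,0x39) = 0x38
[2] and(0x04,0x6e) = 0x04
[3] and(0x05,0x7d) = 0x05
[4] and(0xa1,0xc1) = 0x81
[5] and(0xff,0xb5) = 0xb5
[6] and(0xa9,0xfa) = 0xa8
[7] and(0x98,0x65) = 0x00

vd[3] = 5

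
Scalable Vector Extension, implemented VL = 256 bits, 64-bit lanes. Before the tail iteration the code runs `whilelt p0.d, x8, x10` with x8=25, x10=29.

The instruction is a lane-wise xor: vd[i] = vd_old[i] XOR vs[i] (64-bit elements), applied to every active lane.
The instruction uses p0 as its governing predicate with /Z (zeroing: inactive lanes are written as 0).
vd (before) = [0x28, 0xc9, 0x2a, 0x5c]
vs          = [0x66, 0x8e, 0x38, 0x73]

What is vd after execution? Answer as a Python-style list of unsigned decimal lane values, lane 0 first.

256-bit reg / 64-bit elem → 4 lanes
active while 25+j < 29, i.e. j ∈ [0,4) capped at 4 ⇒ 4
lane  0: xor(0x28,0x66) ⇒ 0x4e
lane  1: xor(0xc9,0x8e) ⇒ 0x47
lane  2: xor(0x2a,0x38) ⇒ 0x12
lane  3: xor(0x5c,0x73) ⇒ 0x2f

vd = [78, 71, 18, 47]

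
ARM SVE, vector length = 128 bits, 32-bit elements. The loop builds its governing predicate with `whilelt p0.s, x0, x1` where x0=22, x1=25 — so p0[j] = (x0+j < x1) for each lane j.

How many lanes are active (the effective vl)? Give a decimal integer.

vl = 3

128-bit reg / 32-bit elem → 4 lanes
p0[j] = (22+j < 25); true for j=0..2 → 3 lanes set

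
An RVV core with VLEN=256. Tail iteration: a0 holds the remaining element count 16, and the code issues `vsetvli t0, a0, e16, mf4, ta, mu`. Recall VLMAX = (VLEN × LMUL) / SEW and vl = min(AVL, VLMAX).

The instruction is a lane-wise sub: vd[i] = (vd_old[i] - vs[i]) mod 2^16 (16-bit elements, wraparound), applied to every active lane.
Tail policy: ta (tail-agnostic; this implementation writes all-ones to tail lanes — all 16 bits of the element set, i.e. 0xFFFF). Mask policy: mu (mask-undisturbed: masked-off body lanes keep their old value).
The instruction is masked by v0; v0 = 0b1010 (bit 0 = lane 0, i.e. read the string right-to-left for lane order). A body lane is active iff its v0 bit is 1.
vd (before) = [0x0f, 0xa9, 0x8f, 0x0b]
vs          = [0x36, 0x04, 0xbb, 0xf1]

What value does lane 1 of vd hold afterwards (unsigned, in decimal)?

vd[1] = 165

VLMAX = VLEN×LMUL/SEW = 256×1/4/16 = 4
vl = min(AVL, VLMAX) = min(16, 4) = 4
[0] mask-off/keep = 0x0f
[1] sub(0xa9,0x04) = 0xa5
[2] mask-off/keep = 0x8f
[3] sub(0x0b,0xf1) = 0xff1a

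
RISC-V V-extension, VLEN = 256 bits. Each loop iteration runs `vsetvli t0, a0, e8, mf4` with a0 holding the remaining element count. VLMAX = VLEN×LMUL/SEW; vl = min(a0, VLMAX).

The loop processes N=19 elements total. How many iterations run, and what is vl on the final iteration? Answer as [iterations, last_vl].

VLMAX = (256 × 1/4) / 8 = 8 lanes
N=19: ⌈19/8⌉ = 3 iters; last vl = 19 − 2×8 = 3

[iterations, last_vl] = [3, 3]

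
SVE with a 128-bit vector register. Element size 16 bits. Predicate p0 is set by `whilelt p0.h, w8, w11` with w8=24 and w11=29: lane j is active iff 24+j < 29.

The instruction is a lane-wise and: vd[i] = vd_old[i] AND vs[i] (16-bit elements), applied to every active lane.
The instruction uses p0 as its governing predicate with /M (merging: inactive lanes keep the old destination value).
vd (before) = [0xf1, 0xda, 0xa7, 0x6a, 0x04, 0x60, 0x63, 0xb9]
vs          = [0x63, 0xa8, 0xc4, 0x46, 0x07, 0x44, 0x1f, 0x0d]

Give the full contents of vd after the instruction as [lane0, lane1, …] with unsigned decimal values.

vd = [97, 136, 132, 66, 4, 96, 99, 185]

register lanes = 128/16 = 8
p0[j] = (24+j < 29); true for j=0..4 → 5 lanes set
  i=0: and(0xf1,0x63) → 97
  i=1: and(0xda,0xa8) → 136
  i=2: and(0xa7,0xc4) → 132
  i=3: and(0x6a,0x46) → 66
  i=4: and(0x04,0x07) → 4
  i=5: tail/keep → 96
  i=6: tail/keep → 99
  i=7: tail/keep → 185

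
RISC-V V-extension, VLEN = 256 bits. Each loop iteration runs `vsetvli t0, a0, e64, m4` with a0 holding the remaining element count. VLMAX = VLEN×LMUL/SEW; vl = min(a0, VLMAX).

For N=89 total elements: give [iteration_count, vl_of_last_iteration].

[iterations, last_vl] = [6, 9]

VLMAX = VLEN×LMUL/SEW = 256×4/64 = 16
89 elements at 16/iter → 6 passes, remainder 9 on the last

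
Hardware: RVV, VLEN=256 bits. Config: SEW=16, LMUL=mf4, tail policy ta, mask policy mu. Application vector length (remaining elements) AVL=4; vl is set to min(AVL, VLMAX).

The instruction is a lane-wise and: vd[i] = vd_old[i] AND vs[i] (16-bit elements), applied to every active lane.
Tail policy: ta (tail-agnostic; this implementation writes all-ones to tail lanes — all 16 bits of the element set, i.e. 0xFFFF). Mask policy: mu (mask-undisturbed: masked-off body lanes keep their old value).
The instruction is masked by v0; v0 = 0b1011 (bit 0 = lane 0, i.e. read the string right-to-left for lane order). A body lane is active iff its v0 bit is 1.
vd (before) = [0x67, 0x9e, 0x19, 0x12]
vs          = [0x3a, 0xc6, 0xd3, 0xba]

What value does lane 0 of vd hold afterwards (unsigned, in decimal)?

vd[0] = 34

lanes per group: 256·1/4/16 = 4
vl = min(AVL, VLMAX) = min(4, 4) = 4
lane  0: and(0x67,0x3a) ⇒ 0x22
lane  1: and(0x9e,0xc6) ⇒ 0x86
lane  2: mask-off/keep ⇒ 0x19
lane  3: and(0x12,0xba) ⇒ 0x12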